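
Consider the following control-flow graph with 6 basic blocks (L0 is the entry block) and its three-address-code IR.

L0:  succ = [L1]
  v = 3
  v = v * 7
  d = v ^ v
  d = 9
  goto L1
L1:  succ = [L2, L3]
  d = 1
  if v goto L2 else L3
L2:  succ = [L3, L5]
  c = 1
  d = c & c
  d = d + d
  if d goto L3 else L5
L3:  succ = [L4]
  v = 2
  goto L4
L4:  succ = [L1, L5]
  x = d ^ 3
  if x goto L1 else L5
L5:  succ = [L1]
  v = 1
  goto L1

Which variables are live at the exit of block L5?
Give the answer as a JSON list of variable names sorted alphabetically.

Answer: ["v"]

Analysis:
def/use:
  L0: def={d,v} ue=∅
  L1: def={d} ue={v}
  L2: def={c,d} ue=∅
  L3: def={v} ue=∅
  L4: def={x} ue={d}
  L5: def={v} ue=∅

Backward fixpoint:
  L0 li=∅ lo={v}
  L1 li={v} lo={d}
  L2 li=∅ lo={d}
  L3 li={d} lo={d,v}
  L4 li={d,v} lo={v}
  L5 li=∅ lo={v}

live-out(L5) = ["v"]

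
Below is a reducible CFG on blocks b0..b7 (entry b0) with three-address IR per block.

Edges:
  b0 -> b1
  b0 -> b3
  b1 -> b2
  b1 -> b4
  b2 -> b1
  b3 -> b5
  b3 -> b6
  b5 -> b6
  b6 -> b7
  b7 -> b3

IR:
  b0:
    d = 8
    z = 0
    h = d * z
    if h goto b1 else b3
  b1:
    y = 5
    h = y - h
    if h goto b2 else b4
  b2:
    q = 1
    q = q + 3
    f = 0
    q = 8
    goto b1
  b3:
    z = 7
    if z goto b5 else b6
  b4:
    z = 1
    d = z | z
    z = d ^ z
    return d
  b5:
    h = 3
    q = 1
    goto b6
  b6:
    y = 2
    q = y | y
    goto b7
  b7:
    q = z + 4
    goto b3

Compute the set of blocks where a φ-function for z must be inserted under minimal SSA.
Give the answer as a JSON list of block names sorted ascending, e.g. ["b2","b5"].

idom tree: b1←b0 b2←b1 b3←b0 b4←b1 b5←b3 b6←b3 b7←b6
Dom∩ at merges:
  b1: preds {b0,b2}: {b0} ∩ {b0,b1,b2} = {b0}; idom=b0
  b3: preds {b0,b7}: {b0} ∩ {b0,b3,b6,b7} = {b0}; idom=b0
  b6: preds {b3,b5}: {b0,b3} ∩ {b0,b3,b5} = {b0,b3}; idom=b3

Frontier:
  b1←b0: walk · to b0
  b1←b2: walk b2→b1 to b0
  b3←b0: walk · to b0
  b3←b7: walk b7→b6→b3 to b0
  b6←b3: walk · to b3
  b6←b5: walk b5 to b3
  b0 → ∅
  b1 → {b1}
  b2 → {b1}
  b3 → {b3}
  b4 → ∅
  b5 → {b6}
  b6 → {b3}
  b7 → {b3}

φ for z: defs {b0,b3,b4}
  DF⁺ = {b3}

Answer: ["b3"]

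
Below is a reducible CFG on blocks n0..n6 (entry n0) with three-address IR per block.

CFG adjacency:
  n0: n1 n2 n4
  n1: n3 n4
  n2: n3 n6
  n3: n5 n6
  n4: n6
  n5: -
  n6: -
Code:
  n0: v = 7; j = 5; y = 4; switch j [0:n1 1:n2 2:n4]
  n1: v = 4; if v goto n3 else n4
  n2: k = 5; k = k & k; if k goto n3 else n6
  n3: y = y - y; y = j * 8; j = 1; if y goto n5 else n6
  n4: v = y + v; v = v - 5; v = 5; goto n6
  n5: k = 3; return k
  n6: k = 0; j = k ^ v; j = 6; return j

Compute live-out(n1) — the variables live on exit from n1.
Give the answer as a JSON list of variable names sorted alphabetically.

def/use:
  n0: {j,v,y} / ∅
  n1: {v} / ∅
  n2: {k} / ∅
  n3: {j,y} / {j,y}
  n4: {v} / {v,y}
  n5: {k} / ∅
  n6: {j,k} / {v}

Live sets:
  live n0: ∅→{j,v,y}
  live n1: {j,y}→{j,v,y}
  live n2: {j,v,y}→{j,v,y}
  live n3: {j,v,y}→{v}
  live n4: {v,y}→{v}
  live n5: ∅→∅
  live n6: {v}→∅

live-out(n1) = ["j", "v", "y"]

Answer: ["j", "v", "y"]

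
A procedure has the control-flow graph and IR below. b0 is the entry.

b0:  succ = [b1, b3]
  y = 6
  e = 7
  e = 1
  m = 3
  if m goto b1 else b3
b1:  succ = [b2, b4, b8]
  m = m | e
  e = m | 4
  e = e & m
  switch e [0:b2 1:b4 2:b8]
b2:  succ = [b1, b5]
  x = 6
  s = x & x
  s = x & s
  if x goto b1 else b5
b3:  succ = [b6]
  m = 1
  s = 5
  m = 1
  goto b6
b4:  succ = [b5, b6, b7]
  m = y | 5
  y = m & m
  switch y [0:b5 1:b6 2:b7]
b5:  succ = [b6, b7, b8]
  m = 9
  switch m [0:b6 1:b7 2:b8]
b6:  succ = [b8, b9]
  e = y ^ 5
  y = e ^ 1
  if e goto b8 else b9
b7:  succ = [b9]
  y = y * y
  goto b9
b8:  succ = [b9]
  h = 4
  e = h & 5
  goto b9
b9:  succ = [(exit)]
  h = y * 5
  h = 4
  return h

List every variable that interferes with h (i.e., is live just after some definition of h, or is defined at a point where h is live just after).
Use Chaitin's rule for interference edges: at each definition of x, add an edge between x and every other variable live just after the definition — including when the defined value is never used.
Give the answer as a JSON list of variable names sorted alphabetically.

Per-block:
  b0: def={e,m,y} ue=∅
  b1: def={e,m} ue={e,m}
  b2: def={s,x} ue=∅
  b3: def={m,s} ue=∅
  b4: def={m,y} ue={y}
  b5: def={m} ue=∅
  b6: def={e,y} ue={y}
  b7: def={y} ue={y}
  b8: def={e,h} ue=∅
  b9: def={h} ue={y}

Live sets:
  b0 li=∅ lo={e,m,y}
  b1 li={e,m,y} lo={e,m,y}
  b2 li={e,m,y} lo={e,m,y}
  b3 li={y} lo={y}
  b4 li={y} lo={y}
  b5 li={y} lo={y}
  b6 li={y} lo={y}
  b7 li={y} lo={y}
  b8 li={y} lo={y}
  b9 li={y} lo=∅

Interfere edges:
  e — {m,s,x,y}
  h — {y}
  m — {e,s,x,y}
  s — {e,m,x,y}
  x — {e,m,s,y}
  y — {e,h,m,s,x}

N(h) = ["y"]

Answer: ["y"]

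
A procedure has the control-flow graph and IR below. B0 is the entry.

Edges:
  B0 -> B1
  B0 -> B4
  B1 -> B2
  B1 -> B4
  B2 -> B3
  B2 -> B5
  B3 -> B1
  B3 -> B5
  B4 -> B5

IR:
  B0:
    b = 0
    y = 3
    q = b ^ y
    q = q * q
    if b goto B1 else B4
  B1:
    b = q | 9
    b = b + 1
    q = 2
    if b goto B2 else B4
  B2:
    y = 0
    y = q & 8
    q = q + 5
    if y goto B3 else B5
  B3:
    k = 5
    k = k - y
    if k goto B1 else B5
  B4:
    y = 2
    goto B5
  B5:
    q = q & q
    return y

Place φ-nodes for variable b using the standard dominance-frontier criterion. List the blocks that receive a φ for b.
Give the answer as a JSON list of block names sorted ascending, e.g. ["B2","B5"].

idom tree: B1←B0 B2←B1 B3←B2 B4←B0 B5←B0
Dom∩ at merges:
  B1: preds {B0,B3}: {B0} ∩ {B0,B1,B2,B3} = {B0}; idom=B0
  B4: preds {B0,B1}: {B0} ∩ {B0,B1} = {B0}; idom=B0
  B5: preds {B2,B3,B4}: {B0,B1,B2} ∩ {B0,B1,B2,B3} ∩ {B0,B4} = {B0}; idom=B0

DF derivation:
  join B1 pred B0: · stop@B0
  join B1 pred B3: B3→B2→B1 stop@B0
  join B4 pred B0: · stop@B0
  join B4 pred B1: B1 stop@B0
  join B5 pred B2: B2→B1 stop@B0
  join B5 pred B3: B3→B2→B1 stop@B0
  join B5 pred B4: B4 stop@B0
  DF(B0)=∅
  DF(B1)={B1,B4,B5}
  DF(B2)={B1,B5}
  DF(B3)={B1,B5}
  DF(B4)={B5}
  DF(B5)=∅

φ for b: defs {B0,B1}
  DF⁺ = {B1,B4,B5}

Answer: ["B1", "B4", "B5"]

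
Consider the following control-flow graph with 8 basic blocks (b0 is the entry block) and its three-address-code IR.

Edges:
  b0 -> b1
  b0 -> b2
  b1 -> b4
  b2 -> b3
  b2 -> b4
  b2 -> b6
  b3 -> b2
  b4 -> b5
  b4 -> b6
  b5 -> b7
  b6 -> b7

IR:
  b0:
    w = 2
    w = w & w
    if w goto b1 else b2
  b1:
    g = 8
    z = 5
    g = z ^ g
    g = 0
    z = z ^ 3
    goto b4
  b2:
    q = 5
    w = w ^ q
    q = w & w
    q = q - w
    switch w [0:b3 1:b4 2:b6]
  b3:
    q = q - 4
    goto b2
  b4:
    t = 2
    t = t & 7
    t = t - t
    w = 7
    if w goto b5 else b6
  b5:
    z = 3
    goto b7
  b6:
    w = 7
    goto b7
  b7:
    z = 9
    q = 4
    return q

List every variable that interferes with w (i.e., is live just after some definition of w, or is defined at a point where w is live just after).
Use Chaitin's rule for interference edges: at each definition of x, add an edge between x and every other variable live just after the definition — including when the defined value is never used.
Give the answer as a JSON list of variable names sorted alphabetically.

Answer: ["q"]

Working:
def/use:
  b0: {w} / ∅
  b1: {g,z} / ∅
  b2: {q,w} / {w}
  b3: {q} / {q}
  b4: {t,w} / ∅
  b5: {z} / ∅
  b6: {w} / ∅
  b7: {q,z} / ∅

Backward fixpoint:
  b0 li=∅ lo={w}
  b1 li=∅ lo=∅
  b2 li={w} lo={q,w}
  b3 li={q,w} lo={w}
  b4 li=∅ lo=∅
  b5 li=∅ lo=∅
  b6 li=∅ lo=∅
  b7 li=∅ lo=∅

Conflict graph:
  g: {z}
  q: {w}
  t: ∅
  w: {q}
  z: {g}

N(w) = ["q"]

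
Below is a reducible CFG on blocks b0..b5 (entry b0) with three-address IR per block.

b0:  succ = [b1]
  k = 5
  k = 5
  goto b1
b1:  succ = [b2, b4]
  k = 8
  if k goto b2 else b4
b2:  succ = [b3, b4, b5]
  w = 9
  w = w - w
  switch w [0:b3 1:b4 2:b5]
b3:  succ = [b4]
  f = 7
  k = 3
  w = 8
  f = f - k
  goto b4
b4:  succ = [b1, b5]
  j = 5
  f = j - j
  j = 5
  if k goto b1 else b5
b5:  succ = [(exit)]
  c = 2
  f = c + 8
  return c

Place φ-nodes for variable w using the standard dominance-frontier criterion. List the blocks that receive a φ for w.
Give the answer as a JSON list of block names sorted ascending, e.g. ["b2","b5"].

Answer: ["b1", "b4", "b5"]

Derivation:
idom tree: b1←b0 b2←b1 b3←b2 b4←b1 b5←b1
Dom at joins:
  b1: preds {b0,b4}: {b0} ∩ {b0,b1,b4} = {b0}; idom=b0
  b4: preds {b1,b2,b3}: {b0,b1} ∩ {b0,b1,b2} ∩ {b0,b1,b2,b3} = {b0,b1}; idom=b1
  b5: preds {b2,b4}: {b0,b1,b2} ∩ {b0,b1,b4} = {b0,b1}; idom=b1

Frontier:
  join b1 pred b0: · stop@b0
  join b1 pred b4: b4→b1 stop@b0
  join b4 pred b1: · stop@b1
  join b4 pred b2: b2 stop@b1
  join b4 pred b3: b3→b2 stop@b1
  join b5 pred b2: b2 stop@b1
  join b5 pred b4: b4 stop@b1
  DF(b0)=∅
  DF(b1)={b1}
  DF(b2)={b4,b5}
  DF(b3)={b4}
  DF(b4)={b1,b5}
  DF(b5)=∅

φ for w: defs {b2,b3}
  DF⁺ = {b1,b4,b5}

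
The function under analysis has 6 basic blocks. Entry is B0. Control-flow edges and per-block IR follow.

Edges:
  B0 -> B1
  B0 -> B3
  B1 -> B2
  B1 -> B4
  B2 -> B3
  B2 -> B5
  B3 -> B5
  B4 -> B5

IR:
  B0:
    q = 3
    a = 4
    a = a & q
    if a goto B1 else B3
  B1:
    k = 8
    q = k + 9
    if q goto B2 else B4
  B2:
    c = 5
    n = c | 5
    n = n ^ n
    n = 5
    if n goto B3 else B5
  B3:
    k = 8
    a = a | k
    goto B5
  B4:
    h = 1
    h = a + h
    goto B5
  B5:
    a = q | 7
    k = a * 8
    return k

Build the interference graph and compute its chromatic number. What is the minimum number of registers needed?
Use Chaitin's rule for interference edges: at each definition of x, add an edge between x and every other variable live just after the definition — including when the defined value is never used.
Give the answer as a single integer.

Answer: 3

Analysis:
Block summaries:
  B0: def={a,q} ue=∅
  B1: def={k,q} ue=∅
  B2: def={c,n} ue=∅
  B3: def={a,k} ue={a}
  B4: def={h} ue={a}
  B5: def={a,k} ue={q}

Liveness:
  B0: in=∅ out={a,q}
  B1: in={a} out={a,q}
  B2: in={a,q} out={a,q}
  B3: in={a,q} out={q}
  B4: in={a,q} out={q}
  B5: in={q} out=∅

Interfere edges:
  a: {c,h,k,n,q}
  c: {a,q}
  h: {a,q}
  k: {a,q}
  n: {a,q}
  q: {a,c,h,k,n}

Chromatic number:
  {a,c,q} pairwise interfere (3-clique) ⇒ χ ≥ 3
  assign a→R0 c→R2 h→R2 k→R2 n→R2 q→R1 — no edge inside a register ⇒ χ ≤ 3
  χ = 3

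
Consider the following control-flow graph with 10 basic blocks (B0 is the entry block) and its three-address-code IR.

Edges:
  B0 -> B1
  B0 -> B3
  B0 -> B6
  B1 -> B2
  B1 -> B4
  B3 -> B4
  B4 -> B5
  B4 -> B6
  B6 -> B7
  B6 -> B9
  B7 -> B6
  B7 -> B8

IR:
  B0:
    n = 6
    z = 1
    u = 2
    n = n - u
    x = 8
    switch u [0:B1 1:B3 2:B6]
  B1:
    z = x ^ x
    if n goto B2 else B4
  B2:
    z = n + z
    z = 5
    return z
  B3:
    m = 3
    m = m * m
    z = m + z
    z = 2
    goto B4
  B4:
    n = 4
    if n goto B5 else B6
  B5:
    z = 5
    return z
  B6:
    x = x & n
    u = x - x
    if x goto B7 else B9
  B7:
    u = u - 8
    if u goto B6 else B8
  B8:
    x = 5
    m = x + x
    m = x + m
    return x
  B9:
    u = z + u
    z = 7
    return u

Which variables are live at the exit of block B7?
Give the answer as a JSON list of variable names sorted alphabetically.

Answer: ["n", "x", "z"]

Working:
Per-block:
  B0 def {n,u,x,z} use ∅
  B1 def {z} use {n,x}
  B2 def {z} use {n,z}
  B3 def {m,z} use {z}
  B4 def {n} use ∅
  B5 def {z} use ∅
  B6 def {u,x} use {n,x}
  B7 def {u} use {u}
  B8 def {m,x} use ∅
  B9 def {u,z} use {u,z}

Backward fixpoint:
  live B0: ∅→{n,x,z}
  live B1: {n,x}→{n,x,z}
  live B2: {n,z}→∅
  live B3: {x,z}→{x,z}
  live B4: {x,z}→{n,x,z}
  live B5: ∅→∅
  live B6: {n,x,z}→{n,u,x,z}
  live B7: {n,u,x,z}→{n,x,z}
  live B8: ∅→∅
  live B9: {u,z}→∅

live-out(B7) = ["n", "x", "z"]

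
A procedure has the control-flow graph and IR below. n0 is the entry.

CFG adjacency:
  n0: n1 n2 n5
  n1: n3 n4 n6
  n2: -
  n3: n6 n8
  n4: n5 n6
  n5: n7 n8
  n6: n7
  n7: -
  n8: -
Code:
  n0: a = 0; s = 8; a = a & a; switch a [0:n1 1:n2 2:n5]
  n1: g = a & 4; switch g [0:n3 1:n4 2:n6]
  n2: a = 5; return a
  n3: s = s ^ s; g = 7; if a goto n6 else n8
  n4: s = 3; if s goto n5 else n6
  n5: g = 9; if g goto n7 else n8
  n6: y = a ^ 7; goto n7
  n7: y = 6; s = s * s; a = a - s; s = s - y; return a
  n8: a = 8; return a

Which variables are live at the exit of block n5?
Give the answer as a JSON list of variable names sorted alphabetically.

Answer: ["a", "s"]

Derivation:
Block summaries:
  n0: {a,s} / ∅
  n1: {g} / {a}
  n2: {a} / ∅
  n3: {g,s} / {a,s}
  n4: {s} / ∅
  n5: {g} / ∅
  n6: {y} / {a}
  n7: {a,s,y} / {a,s}
  n8: {a} / ∅

Backward fixpoint:
  live n0: ∅→{a,s}
  live n1: {a,s}→{a,s}
  live n2: ∅→∅
  live n3: {a,s}→{a,s}
  live n4: {a}→{a,s}
  live n5: {a,s}→{a,s}
  live n6: {a,s}→{a,s}
  live n7: {a,s}→∅
  live n8: ∅→∅

live-out(n5) = ["a", "s"]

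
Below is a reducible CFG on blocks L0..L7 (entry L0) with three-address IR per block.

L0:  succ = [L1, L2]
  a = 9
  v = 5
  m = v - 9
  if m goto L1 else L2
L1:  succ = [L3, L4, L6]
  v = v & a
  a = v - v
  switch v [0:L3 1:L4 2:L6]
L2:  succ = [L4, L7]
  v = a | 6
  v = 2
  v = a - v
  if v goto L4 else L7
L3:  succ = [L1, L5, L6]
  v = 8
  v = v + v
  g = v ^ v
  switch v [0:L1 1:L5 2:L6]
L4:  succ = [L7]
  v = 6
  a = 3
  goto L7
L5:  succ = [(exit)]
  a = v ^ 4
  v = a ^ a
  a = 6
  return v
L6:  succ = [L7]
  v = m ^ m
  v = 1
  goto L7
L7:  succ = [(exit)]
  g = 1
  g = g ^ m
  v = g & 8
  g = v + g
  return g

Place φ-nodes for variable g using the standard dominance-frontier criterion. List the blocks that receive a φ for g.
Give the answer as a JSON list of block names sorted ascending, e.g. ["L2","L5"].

Answer: ["L1", "L4", "L6", "L7"]

Working:
idom tree: L1←L0 L2←L0 L3←L1 L4←L0 L5←L3 L6←L1 L7←L0
Dom at joins:
  L1: preds {L0,L3}: {L0} ∩ {L0,L1,L3} = {L0}; idom=L0
  L4: preds {L1,L2}: {L0,L1} ∩ {L0,L2} = {L0}; idom=L0
  L6: preds {L1,L3}: {L0,L1} ∩ {L0,L1,L3} = {L0,L1}; idom=L1
  L7: preds {L2,L4,L6}: {L0,L2} ∩ {L0,L4} ∩ {L0,L1,L6} = {L0}; idom=L0

DF walk-up:
  L1←L0: walk · to L0
  L1←L3: walk L3→L1 to L0
  L4←L1: walk L1 to L0
  L4←L2: walk L2 to L0
  L6←L1: walk · to L1
  L6←L3: walk L3 to L1
  L7←L2: walk L2 to L0
  L7←L4: walk L4 to L0
  L7←L6: walk L6→L1 to L0
  L0 → ∅
  L1 → {L1,L4,L7}
  L2 → {L4,L7}
  L3 → {L1,L6}
  L4 → {L7}
  L5 → ∅
  L6 → {L7}
  L7 → ∅

φ for g: defs {L3,L7}
  DF⁺ = {L1,L4,L6,L7}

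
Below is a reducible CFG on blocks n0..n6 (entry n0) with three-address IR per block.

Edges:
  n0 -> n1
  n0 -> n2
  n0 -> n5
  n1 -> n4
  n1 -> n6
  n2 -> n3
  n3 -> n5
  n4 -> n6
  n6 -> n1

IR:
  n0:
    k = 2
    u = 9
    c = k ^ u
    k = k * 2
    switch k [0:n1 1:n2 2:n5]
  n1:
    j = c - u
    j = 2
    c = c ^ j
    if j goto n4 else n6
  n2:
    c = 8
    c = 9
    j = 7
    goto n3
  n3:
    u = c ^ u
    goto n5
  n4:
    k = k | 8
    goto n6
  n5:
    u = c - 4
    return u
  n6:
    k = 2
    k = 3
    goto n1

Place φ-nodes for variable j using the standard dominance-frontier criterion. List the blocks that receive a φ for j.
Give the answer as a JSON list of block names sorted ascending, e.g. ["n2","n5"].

idom tree: n1←n0 n2←n0 n3←n2 n4←n1 n5←n0 n6←n1
Dom∩ at merges:
  n1: preds {n0,n6}: {n0} ∩ {n0,n1,n6} = {n0}; idom=n0
  n5: preds {n0,n3}: {n0} ∩ {n0,n2,n3} = {n0}; idom=n0
  n6: preds {n1,n4}: {n0,n1} ∩ {n0,n1,n4} = {n0,n1}; idom=n1

DF derivation:
  n1←n0: walk · to n0
  n1←n6: walk n6→n1 to n0
  n5←n0: walk · to n0
  n5←n3: walk n3→n2 to n0
  n6←n1: walk · to n1
  n6←n4: walk n4 to n1
  n0 → ∅
  n1 → {n1}
  n2 → {n5}
  n3 → {n5}
  n4 → {n6}
  n5 → ∅
  n6 → {n1}

φ for j: defs {n1,n2}
  DF⁺ = {n1,n5}

Answer: ["n1", "n5"]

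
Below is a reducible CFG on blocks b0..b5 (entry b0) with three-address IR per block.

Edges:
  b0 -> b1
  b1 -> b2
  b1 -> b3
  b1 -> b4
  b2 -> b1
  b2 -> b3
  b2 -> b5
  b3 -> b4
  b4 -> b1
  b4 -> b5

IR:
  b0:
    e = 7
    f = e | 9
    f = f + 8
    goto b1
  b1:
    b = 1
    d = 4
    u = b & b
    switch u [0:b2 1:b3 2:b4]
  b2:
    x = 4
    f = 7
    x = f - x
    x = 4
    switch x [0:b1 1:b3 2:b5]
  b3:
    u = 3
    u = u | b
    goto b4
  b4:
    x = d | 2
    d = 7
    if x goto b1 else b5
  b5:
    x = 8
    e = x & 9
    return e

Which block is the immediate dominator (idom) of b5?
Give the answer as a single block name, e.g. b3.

Answer: b1

Derivation:
idom tree: b1←b0 b2←b1 b3←b1 b4←b1 b5←b1
Dom at joins:
  b1: preds {b0,b2,b4}: {b0} ∩ {b0,b1,b2} ∩ {b0,b1,b4} = {b0}; idom=b0
  b3: preds {b1,b2}: {b0,b1} ∩ {b0,b1,b2} = {b0,b1}; idom=b1
  b4: preds {b1,b3}: {b0,b1} ∩ {b0,b1,b3} = {b0,b1}; idom=b1
  b5: preds {b2,b4}: {b0,b1,b2} ∩ {b0,b1,b4} = {b0,b1}; idom=b1

idom(b5) = b1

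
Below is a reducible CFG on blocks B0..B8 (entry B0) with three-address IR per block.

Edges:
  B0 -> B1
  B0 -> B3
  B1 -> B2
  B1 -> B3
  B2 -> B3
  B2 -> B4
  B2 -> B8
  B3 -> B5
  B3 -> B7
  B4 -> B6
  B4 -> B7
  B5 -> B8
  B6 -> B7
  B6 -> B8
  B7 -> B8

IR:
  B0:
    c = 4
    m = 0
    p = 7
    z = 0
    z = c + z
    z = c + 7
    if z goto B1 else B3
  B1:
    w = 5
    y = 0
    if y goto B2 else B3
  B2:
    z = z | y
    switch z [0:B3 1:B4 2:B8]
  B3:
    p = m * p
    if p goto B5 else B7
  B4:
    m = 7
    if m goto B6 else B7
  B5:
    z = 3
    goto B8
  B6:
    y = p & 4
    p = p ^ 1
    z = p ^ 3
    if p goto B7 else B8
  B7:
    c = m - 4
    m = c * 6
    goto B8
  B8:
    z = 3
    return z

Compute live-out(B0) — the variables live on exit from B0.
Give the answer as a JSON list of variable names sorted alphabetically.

Answer: ["m", "p", "z"]

Working:
Per-block:
  B0: def={c,m,p,z} ue=∅
  B1: def={w,y} ue=∅
  B2: def={z} ue={y,z}
  B3: def={p} ue={m,p}
  B4: def={m} ue=∅
  B5: def={z} ue=∅
  B6: def={p,y,z} ue={p}
  B7: def={c,m} ue={m}
  B8: def={z} ue=∅

Liveness:
  B0: in=∅ out={m,p,z}
  B1: in={m,p,z} out={m,p,y,z}
  B2: in={m,p,y,z} out={m,p}
  B3: in={m,p} out={m}
  B4: in={p} out={m,p}
  B5: in=∅ out=∅
  B6: in={m,p} out={m}
  B7: in={m} out=∅
  B8: in=∅ out=∅

live-out(B0) = ["m", "p", "z"]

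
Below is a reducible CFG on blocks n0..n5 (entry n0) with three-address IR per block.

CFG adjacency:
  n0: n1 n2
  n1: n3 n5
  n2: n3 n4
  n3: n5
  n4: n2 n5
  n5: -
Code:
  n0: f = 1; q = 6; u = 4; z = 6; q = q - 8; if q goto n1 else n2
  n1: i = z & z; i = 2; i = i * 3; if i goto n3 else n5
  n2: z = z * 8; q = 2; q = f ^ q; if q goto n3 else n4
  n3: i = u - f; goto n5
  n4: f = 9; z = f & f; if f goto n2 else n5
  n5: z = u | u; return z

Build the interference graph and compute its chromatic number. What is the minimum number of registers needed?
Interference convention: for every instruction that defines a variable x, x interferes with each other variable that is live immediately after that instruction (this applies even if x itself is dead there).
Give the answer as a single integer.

def/use:
  n0 def {f,q,u,z} use ∅
  n1 def {i} use {z}
  n2 def {q,z} use {f,z}
  n3 def {i} use {f,u}
  n4 def {f,z} use ∅
  n5 def {z} use {u}

Backward fixpoint:
  n0: in=∅ out={f,u,z}
  n1: in={f,u,z} out={f,u}
  n2: in={f,u,z} out={f,u}
  n3: in={f,u} out={u}
  n4: in={u} out={f,u,z}
  n5: in={u} out=∅

Interference:
  f — {i,q,u,z}
  i — {f,u}
  q — {f,u,z}
  u — {f,i,q,z}
  z — {f,q,u}

Chromatic number:
  {f,q,u,z} pairwise interfere (4-clique) ⇒ χ ≥ 4
  assign f→R0 i→R2 q→R2 u→R1 z→R3 — no edge inside a register ⇒ χ ≤ 4
  χ = 4

Answer: 4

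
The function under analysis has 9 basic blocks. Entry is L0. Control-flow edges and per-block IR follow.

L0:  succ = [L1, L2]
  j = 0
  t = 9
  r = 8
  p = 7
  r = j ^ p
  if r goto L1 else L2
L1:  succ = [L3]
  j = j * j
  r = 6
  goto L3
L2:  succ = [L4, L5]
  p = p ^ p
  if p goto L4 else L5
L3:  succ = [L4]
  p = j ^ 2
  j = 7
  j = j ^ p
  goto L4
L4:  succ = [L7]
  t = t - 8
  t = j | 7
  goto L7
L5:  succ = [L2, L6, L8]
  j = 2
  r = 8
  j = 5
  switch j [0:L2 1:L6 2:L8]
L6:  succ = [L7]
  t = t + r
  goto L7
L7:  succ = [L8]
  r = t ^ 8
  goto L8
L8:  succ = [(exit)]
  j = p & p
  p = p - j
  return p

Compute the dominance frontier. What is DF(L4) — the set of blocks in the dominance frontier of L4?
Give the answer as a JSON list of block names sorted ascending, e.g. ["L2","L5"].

Answer: ["L7"]

Derivation:
idom tree: L1←L0 L2←L0 L3←L1 L4←L0 L5←L2 L6←L5 L7←L0 L8←L0
Join-block Dom:
  L2: preds {L0,L5}: {L0} ∩ {L0,L2,L5} = {L0}; idom=L0
  L4: preds {L2,L3}: {L0,L2} ∩ {L0,L1,L3} = {L0}; idom=L0
  L7: preds {L4,L6}: {L0,L4} ∩ {L0,L2,L5,L6} = {L0}; idom=L0
  L8: preds {L5,L7}: {L0,L2,L5} ∩ {L0,L7} = {L0}; idom=L0

DF derivation:
  L2←L0: walk · to L0
  L2←L5: walk L5→L2 to L0
  L4←L2: walk L2 to L0
  L4←L3: walk L3→L1 to L0
  L7←L4: walk L4 to L0
  L7←L6: walk L6→L5→L2 to L0
  L8←L5: walk L5→L2 to L0
  L8←L7: walk L7 to L0
  DF(L0)=∅
  DF(L1)={L4}
  DF(L2)={L2,L4,L7,L8}
  DF(L3)={L4}
  DF(L4)={L7}
  DF(L5)={L2,L7,L8}
  DF(L6)={L7}
  DF(L7)={L8}
  DF(L8)=∅

DF(L4) = ["L7"]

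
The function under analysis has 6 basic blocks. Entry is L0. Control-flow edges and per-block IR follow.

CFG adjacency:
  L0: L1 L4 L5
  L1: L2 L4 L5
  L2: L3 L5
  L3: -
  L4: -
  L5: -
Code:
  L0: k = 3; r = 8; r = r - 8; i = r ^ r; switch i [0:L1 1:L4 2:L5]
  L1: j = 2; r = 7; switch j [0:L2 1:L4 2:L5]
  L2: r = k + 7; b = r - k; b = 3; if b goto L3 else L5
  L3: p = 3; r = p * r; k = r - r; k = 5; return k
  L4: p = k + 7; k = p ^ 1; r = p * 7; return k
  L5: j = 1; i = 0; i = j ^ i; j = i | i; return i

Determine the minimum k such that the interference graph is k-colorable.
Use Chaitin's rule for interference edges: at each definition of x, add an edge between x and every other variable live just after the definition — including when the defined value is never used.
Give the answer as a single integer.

Answer: 3

Derivation:
Block summaries:
  L0: {i,k,r} / ∅
  L1: {j,r} / ∅
  L2: {b,r} / {k}
  L3: {k,p,r} / {r}
  L4: {k,p,r} / {k}
  L5: {i,j} / ∅

Backward fixpoint:
  live L0: ∅→{k}
  live L1: {k}→{k}
  live L2: {k}→{r}
  live L3: {r}→∅
  live L4: {k}→∅
  live L5: ∅→∅

Interference:
  b↔{r}
  i↔{j,k}
  j↔{i,k,r}
  k↔{i,j,p,r}
  p↔{k,r}
  r↔{b,j,k,p}

Registers:
  clique {i,j,k} ⇒ need ≥ 3
  3-colouring: R0={b,k}  R1={i,r}  R2={j,p}
  χ = 3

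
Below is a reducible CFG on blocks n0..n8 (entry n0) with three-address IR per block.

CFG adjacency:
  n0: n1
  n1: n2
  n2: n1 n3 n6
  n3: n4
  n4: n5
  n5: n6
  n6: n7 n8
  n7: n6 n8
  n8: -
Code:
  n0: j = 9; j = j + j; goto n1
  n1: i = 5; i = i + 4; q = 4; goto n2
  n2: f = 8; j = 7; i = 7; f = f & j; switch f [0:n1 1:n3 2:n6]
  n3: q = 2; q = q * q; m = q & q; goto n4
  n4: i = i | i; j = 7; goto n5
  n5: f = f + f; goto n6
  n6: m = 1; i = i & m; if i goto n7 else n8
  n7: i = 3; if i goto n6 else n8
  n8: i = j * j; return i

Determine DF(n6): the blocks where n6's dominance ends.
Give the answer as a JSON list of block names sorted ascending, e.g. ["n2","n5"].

Answer: ["n6"]

Analysis:
idom tree: n1←n0 n2←n1 n3←n2 n4←n3 n5←n4 n6←n2 n7←n6 n8←n6
Join-block Dom:
  n1: preds {n0,n2}: {n0} ∩ {n0,n1,n2} = {n0}; idom=n0
  n6: preds {n2,n5,n7}: {n0,n1,n2} ∩ {n0,n1,n2,n3,n4,n5} ∩ {n0,n1,n2,n6,n7} = {n0,n1,n2}; idom=n2
  n8: preds {n6,n7}: {n0,n1,n2,n6} ∩ {n0,n1,n2,n6,n7} = {n0,n1,n2,n6}; idom=n6

Frontier:
  n1←n0: walk · to n0
  n1←n2: walk n2→n1 to n0
  n6←n2: walk · to n2
  n6←n5: walk n5→n4→n3 to n2
  n6←n7: walk n7→n6 to n2
  n8←n6: walk · to n6
  n8←n7: walk n7 to n6
  n0 → ∅
  n1 → {n1}
  n2 → {n1}
  n3 → {n6}
  n4 → {n6}
  n5 → {n6}
  n6 → {n6}
  n7 → {n6,n8}
  n8 → ∅

DF(n6) = ["n6"]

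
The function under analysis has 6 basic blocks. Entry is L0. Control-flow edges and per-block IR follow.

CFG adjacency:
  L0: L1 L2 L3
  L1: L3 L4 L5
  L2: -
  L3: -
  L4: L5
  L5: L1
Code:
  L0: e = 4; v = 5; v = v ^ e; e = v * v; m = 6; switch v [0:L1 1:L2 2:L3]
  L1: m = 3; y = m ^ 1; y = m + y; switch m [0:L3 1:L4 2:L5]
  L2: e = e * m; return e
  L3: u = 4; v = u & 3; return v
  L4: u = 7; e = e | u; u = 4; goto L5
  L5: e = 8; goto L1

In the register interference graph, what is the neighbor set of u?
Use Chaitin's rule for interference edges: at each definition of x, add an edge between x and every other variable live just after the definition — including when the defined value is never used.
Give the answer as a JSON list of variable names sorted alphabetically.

Block summaries:
  L0 def {e,m,v} use ∅
  L1 def {m,y} use ∅
  L2 def {e} use {e,m}
  L3 def {u,v} use ∅
  L4 def {e,u} use {e}
  L5 def {e} use ∅

Liveness:
  L0: in=∅ out={e,m}
  L1: in={e} out={e}
  L2: in={e,m} out=∅
  L3: in=∅ out=∅
  L4: in={e} out=∅
  L5: in=∅ out={e}

Conflict graph:
  e: {m,u,v,y}
  m: {e,v,y}
  u: {e}
  v: {e,m}
  y: {e,m}

N(u) = ["e"]

Answer: ["e"]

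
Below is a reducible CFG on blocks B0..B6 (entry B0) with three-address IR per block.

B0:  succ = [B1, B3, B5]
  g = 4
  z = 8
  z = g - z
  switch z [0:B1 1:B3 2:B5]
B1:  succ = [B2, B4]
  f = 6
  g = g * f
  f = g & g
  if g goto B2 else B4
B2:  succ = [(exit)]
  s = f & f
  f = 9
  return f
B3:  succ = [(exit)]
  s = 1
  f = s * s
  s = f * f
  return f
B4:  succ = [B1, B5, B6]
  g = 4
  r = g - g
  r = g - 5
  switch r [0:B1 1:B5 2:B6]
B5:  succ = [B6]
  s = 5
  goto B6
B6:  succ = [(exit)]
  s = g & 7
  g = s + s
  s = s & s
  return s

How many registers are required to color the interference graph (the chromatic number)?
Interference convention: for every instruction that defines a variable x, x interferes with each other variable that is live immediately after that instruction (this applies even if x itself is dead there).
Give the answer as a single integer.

def/use:
  B0 def {g,z} use ∅
  B1 def {f,g} use {g}
  B2 def {f,s} use {f}
  B3 def {f,s} use ∅
  B4 def {g,r} use ∅
  B5 def {s} use ∅
  B6 def {g,s} use {g}

Liveness:
  B0 li=∅ lo={g}
  B1 li={g} lo={f}
  B2 li={f} lo=∅
  B3 li=∅ lo=∅
  B4 li=∅ lo={g}
  B5 li={g} lo={g}
  B6 li={g} lo=∅

Interfere edges:
  f — {g,s}
  g — {f,r,s,z}
  r — {g}
  s — {f,g}
  z — {g}

Chromatic number:
  clique {f,g,s} ⇒ need ≥ 3
  assign f→R1 g→R0 r→R1 s→R2 z→R1 — no edge inside a register ⇒ χ ≤ 3
  χ = 3

Answer: 3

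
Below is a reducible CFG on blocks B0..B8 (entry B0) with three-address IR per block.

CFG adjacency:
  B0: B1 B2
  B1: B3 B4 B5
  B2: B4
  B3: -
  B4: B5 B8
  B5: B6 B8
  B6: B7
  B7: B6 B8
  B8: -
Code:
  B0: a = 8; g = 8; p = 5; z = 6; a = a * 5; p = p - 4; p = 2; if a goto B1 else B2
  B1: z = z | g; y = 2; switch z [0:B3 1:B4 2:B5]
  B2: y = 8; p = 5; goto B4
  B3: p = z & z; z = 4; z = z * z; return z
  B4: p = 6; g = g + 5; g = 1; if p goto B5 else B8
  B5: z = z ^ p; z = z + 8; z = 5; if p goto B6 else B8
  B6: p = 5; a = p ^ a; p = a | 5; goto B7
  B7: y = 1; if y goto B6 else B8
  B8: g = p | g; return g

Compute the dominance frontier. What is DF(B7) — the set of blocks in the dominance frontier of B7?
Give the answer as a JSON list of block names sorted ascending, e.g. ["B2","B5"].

Answer: ["B6", "B8"]

Working:
idom tree: B1←B0 B2←B0 B3←B1 B4←B0 B5←B0 B6←B5 B7←B6 B8←B0
Dom at joins:
  B4: preds {B1,B2}: {B0,B1} ∩ {B0,B2} = {B0}; idom=B0
  B5: preds {B1,B4}: {B0,B1} ∩ {B0,B4} = {B0}; idom=B0
  B6: preds {B5,B7}: {B0,B5} ∩ {B0,B5,B6,B7} = {B0,B5}; idom=B5
  B8: preds {B4,B5,B7}: {B0,B4} ∩ {B0,B5} ∩ {B0,B5,B6,B7} = {B0}; idom=B0

Frontier:
  B4←B1: walk B1 to B0
  B4←B2: walk B2 to B0
  B5←B1: walk B1 to B0
  B5←B4: walk B4 to B0
  B6←B5: walk · to B5
  B6←B7: walk B7→B6 to B5
  B8←B4: walk B4 to B0
  B8←B5: walk B5 to B0
  B8←B7: walk B7→B6→B5 to B0
  B0 → ∅
  B1 → {B4,B5}
  B2 → {B4}
  B3 → ∅
  B4 → {B5,B8}
  B5 → {B8}
  B6 → {B6,B8}
  B7 → {B6,B8}
  B8 → ∅

DF(B7) = ["B6", "B8"]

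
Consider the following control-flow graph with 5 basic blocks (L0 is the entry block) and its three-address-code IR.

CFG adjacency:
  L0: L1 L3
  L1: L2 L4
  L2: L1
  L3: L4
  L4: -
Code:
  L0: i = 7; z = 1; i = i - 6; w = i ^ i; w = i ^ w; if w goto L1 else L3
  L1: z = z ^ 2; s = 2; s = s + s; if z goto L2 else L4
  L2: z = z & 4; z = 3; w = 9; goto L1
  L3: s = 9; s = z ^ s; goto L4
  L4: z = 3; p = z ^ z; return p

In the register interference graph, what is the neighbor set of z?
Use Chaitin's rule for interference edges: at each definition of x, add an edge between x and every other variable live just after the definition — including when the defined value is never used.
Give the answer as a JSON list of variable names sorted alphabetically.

Answer: ["i", "s", "w"]

Analysis:
def/use:
  L0: def={i,w,z} ue=∅
  L1: def={s,z} ue={z}
  L2: def={w,z} ue={z}
  L3: def={s} ue={z}
  L4: def={p,z} ue=∅

Liveness:
  L0 li=∅ lo={z}
  L1 li={z} lo={z}
  L2 li={z} lo={z}
  L3 li={z} lo=∅
  L4 li=∅ lo=∅

Interference:
  i: {w,z}
  p: ∅
  s: {z}
  w: {i,z}
  z: {i,s,w}

N(z) = ["i", "s", "w"]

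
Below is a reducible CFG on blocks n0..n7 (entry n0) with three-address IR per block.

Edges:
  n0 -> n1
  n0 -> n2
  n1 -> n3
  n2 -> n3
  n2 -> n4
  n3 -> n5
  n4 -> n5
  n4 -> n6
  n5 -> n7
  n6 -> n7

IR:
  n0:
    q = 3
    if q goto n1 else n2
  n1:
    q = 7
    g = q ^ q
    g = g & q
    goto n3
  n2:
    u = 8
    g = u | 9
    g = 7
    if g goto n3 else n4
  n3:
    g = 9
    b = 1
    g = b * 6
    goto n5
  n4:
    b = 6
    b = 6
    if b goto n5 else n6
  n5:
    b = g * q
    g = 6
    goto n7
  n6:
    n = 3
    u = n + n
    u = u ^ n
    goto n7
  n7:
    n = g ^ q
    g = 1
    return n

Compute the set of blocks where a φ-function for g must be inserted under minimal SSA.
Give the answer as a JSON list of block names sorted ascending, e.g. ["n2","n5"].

idom tree: n1←n0 n2←n0 n3←n0 n4←n2 n5←n0 n6←n4 n7←n0
Dom at joins:
  n3: preds {n1,n2}: {n0,n1} ∩ {n0,n2} = {n0}; idom=n0
  n5: preds {n3,n4}: {n0,n3} ∩ {n0,n2,n4} = {n0}; idom=n0
  n7: preds {n5,n6}: {n0,n5} ∩ {n0,n2,n4,n6} = {n0}; idom=n0

DF derivation:
  n3←n1: walk n1 to n0
  n3←n2: walk n2 to n0
  n5←n3: walk n3 to n0
  n5←n4: walk n4→n2 to n0
  n7←n5: walk n5 to n0
  n7←n6: walk n6→n4→n2 to n0
  n0: DF=∅
  n1: DF={n3}
  n2: DF={n3,n5,n7}
  n3: DF={n5}
  n4: DF={n5,n7}
  n5: DF={n7}
  n6: DF={n7}
  n7: DF=∅

φ for g: defs {n1,n2,n3,n5,n7}
  DF⁺ = {n3,n5,n7}

Answer: ["n3", "n5", "n7"]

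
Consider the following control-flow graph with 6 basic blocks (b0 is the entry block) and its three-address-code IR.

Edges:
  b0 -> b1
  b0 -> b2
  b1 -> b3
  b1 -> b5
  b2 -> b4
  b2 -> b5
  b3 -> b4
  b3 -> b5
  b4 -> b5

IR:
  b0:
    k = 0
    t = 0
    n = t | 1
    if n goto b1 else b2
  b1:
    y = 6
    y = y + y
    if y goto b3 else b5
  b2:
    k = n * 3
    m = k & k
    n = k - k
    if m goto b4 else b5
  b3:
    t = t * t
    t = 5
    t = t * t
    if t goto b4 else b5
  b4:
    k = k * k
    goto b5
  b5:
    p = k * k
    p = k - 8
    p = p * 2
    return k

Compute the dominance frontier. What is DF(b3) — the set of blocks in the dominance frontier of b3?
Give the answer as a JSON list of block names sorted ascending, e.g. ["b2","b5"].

Answer: ["b4", "b5"]

Working:
idom tree: b1←b0 b2←b0 b3←b1 b4←b0 b5←b0
Dom at joins:
  b4: preds {b2,b3}: {b0,b2} ∩ {b0,b1,b3} = {b0}; idom=b0
  b5: preds {b1,b2,b3,b4}: {b0,b1} ∩ {b0,b2} ∩ {b0,b1,b3} ∩ {b0,b4} = {b0}; idom=b0

DF walk-up:
  join b4 pred b2: b2 stop@b0
  join b4 pred b3: b3→b1 stop@b0
  join b5 pred b1: b1 stop@b0
  join b5 pred b2: b2 stop@b0
  join b5 pred b3: b3→b1 stop@b0
  join b5 pred b4: b4 stop@b0
  DF(b0)=∅
  DF(b1)={b4,b5}
  DF(b2)={b4,b5}
  DF(b3)={b4,b5}
  DF(b4)={b5}
  DF(b5)=∅

DF(b3) = ["b4", "b5"]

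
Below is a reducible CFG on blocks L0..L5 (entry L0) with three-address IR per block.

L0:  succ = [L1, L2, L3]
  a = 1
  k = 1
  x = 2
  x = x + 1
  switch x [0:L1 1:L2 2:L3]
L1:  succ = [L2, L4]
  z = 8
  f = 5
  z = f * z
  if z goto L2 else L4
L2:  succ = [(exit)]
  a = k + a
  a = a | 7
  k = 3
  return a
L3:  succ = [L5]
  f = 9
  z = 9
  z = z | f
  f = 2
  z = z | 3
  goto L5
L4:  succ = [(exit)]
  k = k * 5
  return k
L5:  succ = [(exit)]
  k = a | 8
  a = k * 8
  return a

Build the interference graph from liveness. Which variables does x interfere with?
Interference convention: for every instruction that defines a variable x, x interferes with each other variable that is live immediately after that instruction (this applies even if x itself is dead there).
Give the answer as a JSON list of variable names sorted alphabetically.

Answer: ["a", "k"]

Analysis:
Block summaries:
  L0: {a,k,x} / ∅
  L1: {f,z} / ∅
  L2: {a,k} / {a,k}
  L3: {f,z} / ∅
  L4: {k} / {k}
  L5: {a,k} / {a}

Backward fixpoint:
  L0 li=∅ lo={a,k}
  L1 li={a,k} lo={a,k}
  L2 li={a,k} lo=∅
  L3 li={a} lo={a}
  L4 li={k} lo=∅
  L5 li={a} lo=∅

Interfere edges:
  a: {f,k,x,z}
  f: {a,k,z}
  k: {a,f,x,z}
  x: {a,k}
  z: {a,f,k}

N(x) = ["a", "k"]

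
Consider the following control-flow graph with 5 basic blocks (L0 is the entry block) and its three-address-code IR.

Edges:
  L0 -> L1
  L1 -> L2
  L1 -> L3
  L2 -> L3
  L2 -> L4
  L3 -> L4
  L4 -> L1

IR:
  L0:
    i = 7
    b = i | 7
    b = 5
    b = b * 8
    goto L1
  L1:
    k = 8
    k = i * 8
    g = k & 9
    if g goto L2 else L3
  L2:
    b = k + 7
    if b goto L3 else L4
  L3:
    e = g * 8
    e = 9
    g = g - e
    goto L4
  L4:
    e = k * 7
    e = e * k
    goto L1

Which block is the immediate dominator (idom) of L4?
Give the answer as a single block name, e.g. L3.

idom tree: L1←L0 L2←L1 L3←L1 L4←L1
Join-block Dom:
  L1: preds {L0,L4}: {L0} ∩ {L0,L1,L4} = {L0}; idom=L0
  L3: preds {L1,L2}: {L0,L1} ∩ {L0,L1,L2} = {L0,L1}; idom=L1
  L4: preds {L2,L3}: {L0,L1,L2} ∩ {L0,L1,L3} = {L0,L1}; idom=L1

idom(L4) = L1

Answer: L1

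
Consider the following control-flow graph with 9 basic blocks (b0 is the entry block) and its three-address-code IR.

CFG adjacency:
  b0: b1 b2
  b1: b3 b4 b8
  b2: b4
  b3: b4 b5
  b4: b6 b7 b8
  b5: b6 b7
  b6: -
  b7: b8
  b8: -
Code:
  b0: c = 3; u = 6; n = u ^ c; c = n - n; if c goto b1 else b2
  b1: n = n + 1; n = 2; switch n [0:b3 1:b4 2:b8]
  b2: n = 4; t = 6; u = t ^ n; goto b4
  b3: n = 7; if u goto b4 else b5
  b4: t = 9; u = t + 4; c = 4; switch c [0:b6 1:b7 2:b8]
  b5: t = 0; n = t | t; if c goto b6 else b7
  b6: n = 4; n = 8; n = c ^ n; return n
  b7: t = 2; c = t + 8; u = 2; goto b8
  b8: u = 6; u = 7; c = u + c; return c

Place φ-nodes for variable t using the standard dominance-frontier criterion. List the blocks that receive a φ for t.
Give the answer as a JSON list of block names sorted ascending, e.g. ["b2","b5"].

idom tree: b1←b0 b2←b0 b3←b1 b4←b0 b5←b3 b6←b0 b7←b0 b8←b0
Dom∩ at merges:
  b4: preds {b1,b2,b3}: {b0,b1} ∩ {b0,b2} ∩ {b0,b1,b3} = {b0}; idom=b0
  b6: preds {b4,b5}: {b0,b4} ∩ {b0,b1,b3,b5} = {b0}; idom=b0
  b7: preds {b4,b5}: {b0,b4} ∩ {b0,b1,b3,b5} = {b0}; idom=b0
  b8: preds {b1,b4,b7}: {b0,b1} ∩ {b0,b4} ∩ {b0,b7} = {b0}; idom=b0

DF derivation:
  b4←b1: walk b1 to b0
  b4←b2: walk b2 to b0
  b4←b3: walk b3→b1 to b0
  b6←b4: walk b4 to b0
  b6←b5: walk b5→b3→b1 to b0
  b7←b4: walk b4 to b0
  b7←b5: walk b5→b3→b1 to b0
  b8←b1: walk b1 to b0
  b8←b4: walk b4 to b0
  b8←b7: walk b7 to b0
  b0 → ∅
  b1 → {b4,b6,b7,b8}
  b2 → {b4}
  b3 → {b4,b6,b7}
  b4 → {b6,b7,b8}
  b5 → {b6,b7}
  b6 → ∅
  b7 → {b8}
  b8 → ∅

φ for t: defs {b2,b4,b5,b7}
  DF⁺ = {b4,b6,b7,b8}

Answer: ["b4", "b6", "b7", "b8"]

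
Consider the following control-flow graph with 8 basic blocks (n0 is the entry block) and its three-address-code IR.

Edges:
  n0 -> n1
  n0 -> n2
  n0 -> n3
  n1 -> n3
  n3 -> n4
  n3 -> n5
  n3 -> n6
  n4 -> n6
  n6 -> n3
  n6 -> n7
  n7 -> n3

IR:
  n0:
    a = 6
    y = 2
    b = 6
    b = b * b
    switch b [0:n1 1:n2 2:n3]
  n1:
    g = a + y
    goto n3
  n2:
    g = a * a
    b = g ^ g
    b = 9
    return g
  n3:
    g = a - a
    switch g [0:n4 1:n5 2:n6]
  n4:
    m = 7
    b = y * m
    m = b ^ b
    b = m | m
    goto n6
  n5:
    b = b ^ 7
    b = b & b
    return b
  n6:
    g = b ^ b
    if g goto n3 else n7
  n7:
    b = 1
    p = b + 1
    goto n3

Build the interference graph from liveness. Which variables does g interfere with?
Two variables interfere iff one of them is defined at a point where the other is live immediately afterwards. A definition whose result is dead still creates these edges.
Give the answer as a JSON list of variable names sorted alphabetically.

Answer: ["a", "b", "y"]

Derivation:
Per-block:
  n0 def {a,b,y} use ∅
  n1 def {g} use {a,y}
  n2 def {b,g} use {a}
  n3 def {g} use {a}
  n4 def {b,m} use {y}
  n5 def {b} use {b}
  n6 def {g} use {b}
  n7 def {b,p} use ∅

Liveness:
  n0 li=∅ lo={a,b,y}
  n1 li={a,b,y} lo={a,b,y}
  n2 li={a} lo=∅
  n3 li={a,b,y} lo={a,b,y}
  n4 li={a,y} lo={a,b,y}
  n5 li={b} lo=∅
  n6 li={a,b,y} lo={a,b,y}
  n7 li={a,y} lo={a,b,y}

Interference:
  a — {b,g,m,p,y}
  b — {a,g,p,y}
  g — {a,b,y}
  m — {a,y}
  p — {a,b,y}
  y — {a,b,g,m,p}

N(g) = ["a", "b", "y"]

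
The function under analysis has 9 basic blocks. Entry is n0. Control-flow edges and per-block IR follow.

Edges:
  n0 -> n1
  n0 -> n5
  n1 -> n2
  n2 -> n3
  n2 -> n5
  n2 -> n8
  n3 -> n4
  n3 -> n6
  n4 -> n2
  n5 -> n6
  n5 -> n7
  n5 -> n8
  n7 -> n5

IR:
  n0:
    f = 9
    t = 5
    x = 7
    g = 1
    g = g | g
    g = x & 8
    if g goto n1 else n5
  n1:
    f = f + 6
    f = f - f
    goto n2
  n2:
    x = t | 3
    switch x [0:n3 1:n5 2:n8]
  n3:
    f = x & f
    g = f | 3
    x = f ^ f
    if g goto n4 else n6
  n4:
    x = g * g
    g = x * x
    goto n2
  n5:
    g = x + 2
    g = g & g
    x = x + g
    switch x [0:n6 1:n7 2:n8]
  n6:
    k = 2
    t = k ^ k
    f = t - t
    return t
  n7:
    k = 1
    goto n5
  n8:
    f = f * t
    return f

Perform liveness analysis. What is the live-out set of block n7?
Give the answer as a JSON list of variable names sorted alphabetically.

Answer: ["f", "t", "x"]

Working:
def/use:
  n0: def={f,g,t,x} ue=∅
  n1: def={f} ue={f}
  n2: def={x} ue={t}
  n3: def={f,g,x} ue={f,x}
  n4: def={g,x} ue={g}
  n5: def={g,x} ue={x}
  n6: def={f,k,t} ue=∅
  n7: def={k} ue=∅
  n8: def={f} ue={f,t}

Liveness:
  n0 li=∅ lo={f,t,x}
  n1 li={f,t} lo={f,t}
  n2 li={f,t} lo={f,t,x}
  n3 li={f,t,x} lo={f,g,t}
  n4 li={f,g,t} lo={f,t}
  n5 li={f,t,x} lo={f,t,x}
  n6 li=∅ lo=∅
  n7 li={f,t,x} lo={f,t,x}
  n8 li={f,t} lo=∅

live-out(n7) = ["f", "t", "x"]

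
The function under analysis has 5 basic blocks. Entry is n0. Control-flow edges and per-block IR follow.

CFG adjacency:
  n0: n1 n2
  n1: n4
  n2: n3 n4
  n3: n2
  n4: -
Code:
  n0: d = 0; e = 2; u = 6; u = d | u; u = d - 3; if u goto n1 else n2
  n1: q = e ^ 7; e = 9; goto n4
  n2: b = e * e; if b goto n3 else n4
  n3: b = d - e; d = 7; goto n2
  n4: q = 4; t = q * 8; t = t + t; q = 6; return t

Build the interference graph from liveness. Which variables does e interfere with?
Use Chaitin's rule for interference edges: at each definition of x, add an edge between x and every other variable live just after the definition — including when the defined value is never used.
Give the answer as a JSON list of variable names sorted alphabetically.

Block summaries:
  n0: def={d,e,u} ue=∅
  n1: def={e,q} ue={e}
  n2: def={b} ue={e}
  n3: def={b,d} ue={d,e}
  n4: def={q,t} ue=∅

Backward fixpoint:
  live n0: ∅→{d,e}
  live n1: {e}→∅
  live n2: {d,e}→{d,e}
  live n3: {d,e}→{d,e}
  live n4: ∅→∅

Interfere edges:
  b↔{d,e}
  d↔{b,e,u}
  e↔{b,d,u}
  q↔{t}
  t↔{q}
  u↔{d,e}

N(e) = ["b", "d", "u"]

Answer: ["b", "d", "u"]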